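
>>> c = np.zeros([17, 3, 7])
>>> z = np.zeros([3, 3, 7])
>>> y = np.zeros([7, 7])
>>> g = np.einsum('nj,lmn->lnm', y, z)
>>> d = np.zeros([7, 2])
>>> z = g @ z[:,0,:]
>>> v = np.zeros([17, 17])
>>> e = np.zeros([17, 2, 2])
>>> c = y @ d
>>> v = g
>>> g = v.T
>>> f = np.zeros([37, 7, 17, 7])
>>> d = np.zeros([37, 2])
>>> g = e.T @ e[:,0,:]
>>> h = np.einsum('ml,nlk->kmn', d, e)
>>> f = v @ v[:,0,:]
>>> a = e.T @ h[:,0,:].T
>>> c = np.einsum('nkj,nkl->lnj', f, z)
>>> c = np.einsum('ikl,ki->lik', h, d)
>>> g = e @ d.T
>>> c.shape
(17, 2, 37)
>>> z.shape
(3, 7, 7)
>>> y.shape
(7, 7)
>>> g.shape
(17, 2, 37)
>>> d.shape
(37, 2)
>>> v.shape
(3, 7, 3)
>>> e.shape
(17, 2, 2)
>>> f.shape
(3, 7, 3)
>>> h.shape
(2, 37, 17)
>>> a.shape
(2, 2, 2)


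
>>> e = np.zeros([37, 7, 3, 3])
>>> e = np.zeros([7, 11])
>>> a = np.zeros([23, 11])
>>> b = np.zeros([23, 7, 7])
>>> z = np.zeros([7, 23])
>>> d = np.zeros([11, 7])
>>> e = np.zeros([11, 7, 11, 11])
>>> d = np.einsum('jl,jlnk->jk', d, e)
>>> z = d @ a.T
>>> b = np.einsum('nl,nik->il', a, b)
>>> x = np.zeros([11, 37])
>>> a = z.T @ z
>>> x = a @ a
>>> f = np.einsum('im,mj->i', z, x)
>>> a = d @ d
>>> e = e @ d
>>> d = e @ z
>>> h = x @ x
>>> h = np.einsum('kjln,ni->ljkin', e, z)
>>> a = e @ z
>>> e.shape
(11, 7, 11, 11)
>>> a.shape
(11, 7, 11, 23)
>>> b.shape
(7, 11)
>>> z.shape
(11, 23)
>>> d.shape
(11, 7, 11, 23)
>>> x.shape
(23, 23)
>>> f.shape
(11,)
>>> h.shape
(11, 7, 11, 23, 11)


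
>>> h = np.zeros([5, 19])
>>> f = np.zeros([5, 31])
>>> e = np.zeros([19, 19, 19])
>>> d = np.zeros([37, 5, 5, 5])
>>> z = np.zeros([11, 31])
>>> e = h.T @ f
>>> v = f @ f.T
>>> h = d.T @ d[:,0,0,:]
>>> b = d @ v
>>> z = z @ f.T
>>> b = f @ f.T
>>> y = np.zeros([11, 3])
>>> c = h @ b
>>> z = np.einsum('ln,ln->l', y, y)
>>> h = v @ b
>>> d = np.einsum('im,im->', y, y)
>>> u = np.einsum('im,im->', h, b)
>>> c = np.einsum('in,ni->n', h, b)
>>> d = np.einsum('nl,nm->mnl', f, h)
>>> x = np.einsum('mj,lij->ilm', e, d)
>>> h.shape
(5, 5)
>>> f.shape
(5, 31)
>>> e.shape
(19, 31)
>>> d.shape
(5, 5, 31)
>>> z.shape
(11,)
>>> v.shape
(5, 5)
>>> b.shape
(5, 5)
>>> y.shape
(11, 3)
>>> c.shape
(5,)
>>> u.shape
()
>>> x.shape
(5, 5, 19)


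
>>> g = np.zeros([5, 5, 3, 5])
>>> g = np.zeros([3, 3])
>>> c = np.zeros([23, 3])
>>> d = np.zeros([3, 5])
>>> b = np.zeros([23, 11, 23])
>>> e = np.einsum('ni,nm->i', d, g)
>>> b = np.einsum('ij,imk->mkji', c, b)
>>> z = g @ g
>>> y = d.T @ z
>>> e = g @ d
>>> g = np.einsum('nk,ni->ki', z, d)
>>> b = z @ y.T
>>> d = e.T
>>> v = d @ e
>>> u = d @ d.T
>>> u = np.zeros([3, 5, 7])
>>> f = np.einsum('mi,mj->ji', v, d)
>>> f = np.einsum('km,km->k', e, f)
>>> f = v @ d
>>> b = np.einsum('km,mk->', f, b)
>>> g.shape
(3, 5)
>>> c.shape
(23, 3)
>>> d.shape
(5, 3)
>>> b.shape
()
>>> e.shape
(3, 5)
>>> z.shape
(3, 3)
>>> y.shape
(5, 3)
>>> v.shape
(5, 5)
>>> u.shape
(3, 5, 7)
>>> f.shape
(5, 3)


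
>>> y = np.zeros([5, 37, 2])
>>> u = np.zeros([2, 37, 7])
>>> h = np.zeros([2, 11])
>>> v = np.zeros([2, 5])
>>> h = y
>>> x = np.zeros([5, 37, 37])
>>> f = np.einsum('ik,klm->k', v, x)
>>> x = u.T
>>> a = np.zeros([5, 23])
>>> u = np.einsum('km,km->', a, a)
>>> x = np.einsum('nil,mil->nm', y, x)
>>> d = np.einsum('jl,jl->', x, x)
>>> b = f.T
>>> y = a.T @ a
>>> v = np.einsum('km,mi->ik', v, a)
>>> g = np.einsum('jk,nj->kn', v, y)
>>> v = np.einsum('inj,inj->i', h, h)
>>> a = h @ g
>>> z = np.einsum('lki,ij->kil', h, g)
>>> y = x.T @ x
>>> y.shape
(7, 7)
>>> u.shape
()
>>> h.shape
(5, 37, 2)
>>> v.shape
(5,)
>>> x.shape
(5, 7)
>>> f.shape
(5,)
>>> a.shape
(5, 37, 23)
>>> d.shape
()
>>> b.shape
(5,)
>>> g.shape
(2, 23)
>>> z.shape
(37, 2, 5)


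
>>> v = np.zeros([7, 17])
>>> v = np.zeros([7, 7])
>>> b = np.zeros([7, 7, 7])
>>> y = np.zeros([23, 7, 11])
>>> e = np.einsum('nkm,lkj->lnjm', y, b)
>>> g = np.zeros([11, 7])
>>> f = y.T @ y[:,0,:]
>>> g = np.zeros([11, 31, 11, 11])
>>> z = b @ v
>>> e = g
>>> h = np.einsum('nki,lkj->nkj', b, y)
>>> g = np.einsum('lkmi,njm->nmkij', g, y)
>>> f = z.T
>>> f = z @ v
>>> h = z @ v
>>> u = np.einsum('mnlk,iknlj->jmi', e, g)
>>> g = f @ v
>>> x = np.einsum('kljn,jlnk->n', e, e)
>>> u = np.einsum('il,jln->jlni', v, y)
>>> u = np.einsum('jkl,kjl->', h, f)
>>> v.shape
(7, 7)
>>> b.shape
(7, 7, 7)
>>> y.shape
(23, 7, 11)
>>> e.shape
(11, 31, 11, 11)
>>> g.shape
(7, 7, 7)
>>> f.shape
(7, 7, 7)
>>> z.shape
(7, 7, 7)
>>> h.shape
(7, 7, 7)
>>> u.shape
()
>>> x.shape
(11,)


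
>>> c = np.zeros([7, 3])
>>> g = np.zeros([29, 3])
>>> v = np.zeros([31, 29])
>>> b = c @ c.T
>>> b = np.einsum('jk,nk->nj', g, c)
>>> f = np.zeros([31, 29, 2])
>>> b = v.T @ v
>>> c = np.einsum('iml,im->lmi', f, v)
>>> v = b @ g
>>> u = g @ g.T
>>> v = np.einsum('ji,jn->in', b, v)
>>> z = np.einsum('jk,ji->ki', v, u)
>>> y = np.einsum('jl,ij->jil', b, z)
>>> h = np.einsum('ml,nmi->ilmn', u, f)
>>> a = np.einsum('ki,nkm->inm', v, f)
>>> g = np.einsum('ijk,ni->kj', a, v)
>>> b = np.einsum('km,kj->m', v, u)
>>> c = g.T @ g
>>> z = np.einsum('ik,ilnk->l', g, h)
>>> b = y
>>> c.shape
(31, 31)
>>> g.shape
(2, 31)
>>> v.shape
(29, 3)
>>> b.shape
(29, 3, 29)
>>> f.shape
(31, 29, 2)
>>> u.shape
(29, 29)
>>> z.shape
(29,)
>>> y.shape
(29, 3, 29)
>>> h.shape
(2, 29, 29, 31)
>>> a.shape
(3, 31, 2)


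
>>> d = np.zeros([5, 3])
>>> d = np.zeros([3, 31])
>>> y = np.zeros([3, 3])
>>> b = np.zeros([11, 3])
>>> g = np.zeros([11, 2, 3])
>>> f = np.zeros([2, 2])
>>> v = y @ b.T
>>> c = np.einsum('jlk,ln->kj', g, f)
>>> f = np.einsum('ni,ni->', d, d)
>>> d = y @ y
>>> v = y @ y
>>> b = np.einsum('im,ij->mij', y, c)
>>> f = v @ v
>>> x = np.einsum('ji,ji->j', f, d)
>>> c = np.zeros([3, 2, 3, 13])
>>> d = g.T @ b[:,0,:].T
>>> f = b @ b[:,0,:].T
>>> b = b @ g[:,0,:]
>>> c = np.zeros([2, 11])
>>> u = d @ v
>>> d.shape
(3, 2, 3)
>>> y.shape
(3, 3)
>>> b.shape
(3, 3, 3)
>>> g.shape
(11, 2, 3)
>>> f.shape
(3, 3, 3)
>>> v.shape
(3, 3)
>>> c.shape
(2, 11)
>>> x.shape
(3,)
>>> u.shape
(3, 2, 3)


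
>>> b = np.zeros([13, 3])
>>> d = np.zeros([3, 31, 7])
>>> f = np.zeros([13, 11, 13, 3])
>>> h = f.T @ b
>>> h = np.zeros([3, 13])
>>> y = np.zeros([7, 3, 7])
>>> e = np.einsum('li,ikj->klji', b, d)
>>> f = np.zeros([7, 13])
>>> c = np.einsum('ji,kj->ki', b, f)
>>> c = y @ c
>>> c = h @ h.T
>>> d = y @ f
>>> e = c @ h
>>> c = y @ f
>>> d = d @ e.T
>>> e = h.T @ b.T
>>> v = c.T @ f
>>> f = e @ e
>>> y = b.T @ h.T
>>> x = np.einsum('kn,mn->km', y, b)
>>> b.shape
(13, 3)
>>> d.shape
(7, 3, 3)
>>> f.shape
(13, 13)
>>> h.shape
(3, 13)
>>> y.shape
(3, 3)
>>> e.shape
(13, 13)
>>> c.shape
(7, 3, 13)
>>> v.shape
(13, 3, 13)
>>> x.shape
(3, 13)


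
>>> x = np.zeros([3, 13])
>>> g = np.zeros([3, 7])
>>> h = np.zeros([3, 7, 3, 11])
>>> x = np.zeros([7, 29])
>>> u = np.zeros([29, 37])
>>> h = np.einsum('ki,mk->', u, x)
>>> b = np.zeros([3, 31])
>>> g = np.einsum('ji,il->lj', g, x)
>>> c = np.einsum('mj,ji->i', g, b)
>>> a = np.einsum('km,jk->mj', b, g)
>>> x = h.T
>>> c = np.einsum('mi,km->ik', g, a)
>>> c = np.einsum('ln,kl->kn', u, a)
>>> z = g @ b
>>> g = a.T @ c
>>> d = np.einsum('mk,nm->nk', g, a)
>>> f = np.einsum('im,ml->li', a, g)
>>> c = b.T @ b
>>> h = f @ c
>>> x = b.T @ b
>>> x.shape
(31, 31)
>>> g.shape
(29, 37)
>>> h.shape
(37, 31)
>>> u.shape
(29, 37)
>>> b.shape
(3, 31)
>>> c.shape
(31, 31)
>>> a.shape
(31, 29)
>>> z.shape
(29, 31)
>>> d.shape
(31, 37)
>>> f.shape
(37, 31)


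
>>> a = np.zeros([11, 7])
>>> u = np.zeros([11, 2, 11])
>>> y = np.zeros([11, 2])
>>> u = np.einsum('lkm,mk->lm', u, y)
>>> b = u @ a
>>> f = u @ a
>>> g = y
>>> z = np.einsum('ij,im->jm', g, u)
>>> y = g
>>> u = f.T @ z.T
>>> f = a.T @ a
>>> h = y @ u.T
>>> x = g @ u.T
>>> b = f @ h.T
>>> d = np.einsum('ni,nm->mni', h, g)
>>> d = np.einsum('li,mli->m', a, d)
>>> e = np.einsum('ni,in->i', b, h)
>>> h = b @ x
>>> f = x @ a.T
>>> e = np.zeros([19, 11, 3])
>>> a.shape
(11, 7)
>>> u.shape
(7, 2)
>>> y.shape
(11, 2)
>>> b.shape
(7, 11)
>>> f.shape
(11, 11)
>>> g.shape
(11, 2)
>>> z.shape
(2, 11)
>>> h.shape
(7, 7)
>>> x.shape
(11, 7)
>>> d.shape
(2,)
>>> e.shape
(19, 11, 3)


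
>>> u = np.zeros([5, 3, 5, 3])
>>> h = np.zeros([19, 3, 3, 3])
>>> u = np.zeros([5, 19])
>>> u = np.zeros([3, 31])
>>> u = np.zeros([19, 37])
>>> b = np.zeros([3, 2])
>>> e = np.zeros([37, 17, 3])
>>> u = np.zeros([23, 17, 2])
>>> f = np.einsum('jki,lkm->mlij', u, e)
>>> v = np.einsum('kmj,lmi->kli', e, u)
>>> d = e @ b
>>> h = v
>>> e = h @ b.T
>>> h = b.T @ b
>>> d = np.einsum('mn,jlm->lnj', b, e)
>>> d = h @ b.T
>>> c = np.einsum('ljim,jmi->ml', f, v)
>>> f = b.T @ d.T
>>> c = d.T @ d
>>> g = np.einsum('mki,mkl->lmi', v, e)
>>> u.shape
(23, 17, 2)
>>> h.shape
(2, 2)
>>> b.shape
(3, 2)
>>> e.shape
(37, 23, 3)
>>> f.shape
(2, 2)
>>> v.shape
(37, 23, 2)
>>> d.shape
(2, 3)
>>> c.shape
(3, 3)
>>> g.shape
(3, 37, 2)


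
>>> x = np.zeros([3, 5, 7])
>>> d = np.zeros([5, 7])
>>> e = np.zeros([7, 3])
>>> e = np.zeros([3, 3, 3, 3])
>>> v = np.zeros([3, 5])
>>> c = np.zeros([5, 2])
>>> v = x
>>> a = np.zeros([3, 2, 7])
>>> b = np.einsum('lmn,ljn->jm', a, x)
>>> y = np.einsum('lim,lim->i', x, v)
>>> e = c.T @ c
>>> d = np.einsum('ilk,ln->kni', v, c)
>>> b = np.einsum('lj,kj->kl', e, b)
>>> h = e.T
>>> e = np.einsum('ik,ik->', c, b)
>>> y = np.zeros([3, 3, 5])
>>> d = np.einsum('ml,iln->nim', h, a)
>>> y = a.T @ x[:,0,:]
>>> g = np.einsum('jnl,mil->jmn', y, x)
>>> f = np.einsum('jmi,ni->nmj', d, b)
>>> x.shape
(3, 5, 7)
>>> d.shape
(7, 3, 2)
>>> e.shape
()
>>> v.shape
(3, 5, 7)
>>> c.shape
(5, 2)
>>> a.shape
(3, 2, 7)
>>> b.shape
(5, 2)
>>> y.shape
(7, 2, 7)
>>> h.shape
(2, 2)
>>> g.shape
(7, 3, 2)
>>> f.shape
(5, 3, 7)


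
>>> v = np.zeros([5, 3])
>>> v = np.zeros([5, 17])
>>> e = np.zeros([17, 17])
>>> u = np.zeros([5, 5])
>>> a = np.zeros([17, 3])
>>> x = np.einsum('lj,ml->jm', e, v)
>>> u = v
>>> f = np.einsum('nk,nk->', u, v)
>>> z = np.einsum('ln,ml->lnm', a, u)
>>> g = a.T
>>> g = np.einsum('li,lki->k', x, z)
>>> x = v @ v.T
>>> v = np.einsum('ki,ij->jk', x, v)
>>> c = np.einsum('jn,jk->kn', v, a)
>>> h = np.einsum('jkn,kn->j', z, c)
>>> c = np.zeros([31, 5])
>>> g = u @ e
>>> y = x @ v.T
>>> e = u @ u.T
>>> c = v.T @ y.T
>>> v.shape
(17, 5)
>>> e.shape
(5, 5)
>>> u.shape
(5, 17)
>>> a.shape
(17, 3)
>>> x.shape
(5, 5)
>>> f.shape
()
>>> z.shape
(17, 3, 5)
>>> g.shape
(5, 17)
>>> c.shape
(5, 5)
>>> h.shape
(17,)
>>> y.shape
(5, 17)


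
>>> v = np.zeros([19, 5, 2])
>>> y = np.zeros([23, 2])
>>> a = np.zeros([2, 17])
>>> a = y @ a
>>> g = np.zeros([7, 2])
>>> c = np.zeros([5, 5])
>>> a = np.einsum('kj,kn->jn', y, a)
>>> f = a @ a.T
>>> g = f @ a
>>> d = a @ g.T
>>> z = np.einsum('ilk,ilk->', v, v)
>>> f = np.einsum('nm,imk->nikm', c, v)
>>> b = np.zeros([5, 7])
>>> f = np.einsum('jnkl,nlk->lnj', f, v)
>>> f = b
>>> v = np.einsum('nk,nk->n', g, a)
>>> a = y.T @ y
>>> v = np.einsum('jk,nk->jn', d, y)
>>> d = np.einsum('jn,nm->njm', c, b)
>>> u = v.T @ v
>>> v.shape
(2, 23)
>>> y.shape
(23, 2)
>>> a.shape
(2, 2)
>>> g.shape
(2, 17)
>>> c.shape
(5, 5)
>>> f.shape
(5, 7)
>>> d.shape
(5, 5, 7)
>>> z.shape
()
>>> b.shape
(5, 7)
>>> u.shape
(23, 23)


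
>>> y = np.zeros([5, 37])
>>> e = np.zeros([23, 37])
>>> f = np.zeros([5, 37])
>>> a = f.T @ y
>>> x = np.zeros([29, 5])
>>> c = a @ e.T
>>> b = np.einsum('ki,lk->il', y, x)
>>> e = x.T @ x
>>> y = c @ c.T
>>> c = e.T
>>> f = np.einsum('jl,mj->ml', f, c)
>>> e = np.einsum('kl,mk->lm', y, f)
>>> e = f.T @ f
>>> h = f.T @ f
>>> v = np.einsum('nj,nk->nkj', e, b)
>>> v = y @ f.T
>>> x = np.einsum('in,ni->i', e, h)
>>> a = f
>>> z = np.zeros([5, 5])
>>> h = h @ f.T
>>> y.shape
(37, 37)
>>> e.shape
(37, 37)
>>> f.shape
(5, 37)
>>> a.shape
(5, 37)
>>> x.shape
(37,)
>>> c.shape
(5, 5)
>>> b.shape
(37, 29)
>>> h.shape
(37, 5)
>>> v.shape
(37, 5)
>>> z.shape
(5, 5)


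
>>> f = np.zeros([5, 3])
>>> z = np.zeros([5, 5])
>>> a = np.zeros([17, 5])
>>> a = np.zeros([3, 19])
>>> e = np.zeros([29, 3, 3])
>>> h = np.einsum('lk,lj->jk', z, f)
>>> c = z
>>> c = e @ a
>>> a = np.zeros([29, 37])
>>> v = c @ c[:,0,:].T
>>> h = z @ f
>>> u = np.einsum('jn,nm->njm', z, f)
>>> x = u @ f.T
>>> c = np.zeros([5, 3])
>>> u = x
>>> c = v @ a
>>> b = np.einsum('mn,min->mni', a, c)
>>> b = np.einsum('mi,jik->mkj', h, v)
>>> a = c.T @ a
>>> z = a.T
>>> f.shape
(5, 3)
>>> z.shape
(37, 3, 37)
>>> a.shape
(37, 3, 37)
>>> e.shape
(29, 3, 3)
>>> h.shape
(5, 3)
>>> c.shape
(29, 3, 37)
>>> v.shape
(29, 3, 29)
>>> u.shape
(5, 5, 5)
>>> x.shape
(5, 5, 5)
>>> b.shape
(5, 29, 29)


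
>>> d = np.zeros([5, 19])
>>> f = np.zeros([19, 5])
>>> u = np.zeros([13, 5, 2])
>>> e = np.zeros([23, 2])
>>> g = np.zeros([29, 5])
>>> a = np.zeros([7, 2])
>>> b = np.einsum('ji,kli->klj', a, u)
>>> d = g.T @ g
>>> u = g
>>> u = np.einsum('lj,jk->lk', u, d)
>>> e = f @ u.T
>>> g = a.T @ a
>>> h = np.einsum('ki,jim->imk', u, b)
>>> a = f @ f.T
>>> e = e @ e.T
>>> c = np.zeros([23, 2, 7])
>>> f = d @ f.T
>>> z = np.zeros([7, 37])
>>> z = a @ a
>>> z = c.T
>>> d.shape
(5, 5)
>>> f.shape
(5, 19)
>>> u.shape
(29, 5)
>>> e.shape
(19, 19)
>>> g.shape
(2, 2)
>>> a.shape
(19, 19)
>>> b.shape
(13, 5, 7)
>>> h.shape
(5, 7, 29)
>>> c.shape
(23, 2, 7)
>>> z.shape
(7, 2, 23)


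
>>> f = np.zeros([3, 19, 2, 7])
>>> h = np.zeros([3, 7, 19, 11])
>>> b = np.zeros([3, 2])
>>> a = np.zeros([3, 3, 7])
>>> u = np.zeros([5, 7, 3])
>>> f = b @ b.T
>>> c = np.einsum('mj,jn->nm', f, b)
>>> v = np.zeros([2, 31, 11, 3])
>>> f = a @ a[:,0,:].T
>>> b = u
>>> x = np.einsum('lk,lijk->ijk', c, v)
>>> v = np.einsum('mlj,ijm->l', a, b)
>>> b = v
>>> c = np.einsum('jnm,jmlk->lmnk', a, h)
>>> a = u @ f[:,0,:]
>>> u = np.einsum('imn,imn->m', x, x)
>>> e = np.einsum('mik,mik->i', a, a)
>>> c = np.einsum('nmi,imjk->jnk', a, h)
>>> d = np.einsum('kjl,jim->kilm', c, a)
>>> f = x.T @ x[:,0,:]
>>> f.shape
(3, 11, 3)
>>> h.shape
(3, 7, 19, 11)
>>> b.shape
(3,)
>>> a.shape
(5, 7, 3)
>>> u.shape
(11,)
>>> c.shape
(19, 5, 11)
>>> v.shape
(3,)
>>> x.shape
(31, 11, 3)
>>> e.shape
(7,)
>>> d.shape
(19, 7, 11, 3)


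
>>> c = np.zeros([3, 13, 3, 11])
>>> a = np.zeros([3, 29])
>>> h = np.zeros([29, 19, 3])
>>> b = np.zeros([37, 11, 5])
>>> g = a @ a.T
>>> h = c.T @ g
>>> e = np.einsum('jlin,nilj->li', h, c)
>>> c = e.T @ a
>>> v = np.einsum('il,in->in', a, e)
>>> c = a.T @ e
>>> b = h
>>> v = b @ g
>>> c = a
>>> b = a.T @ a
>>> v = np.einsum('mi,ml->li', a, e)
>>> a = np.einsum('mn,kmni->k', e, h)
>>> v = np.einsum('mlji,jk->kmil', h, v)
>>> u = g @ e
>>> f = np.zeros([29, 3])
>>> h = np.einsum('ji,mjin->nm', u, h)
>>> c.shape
(3, 29)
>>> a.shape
(11,)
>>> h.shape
(3, 11)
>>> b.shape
(29, 29)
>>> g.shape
(3, 3)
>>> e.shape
(3, 13)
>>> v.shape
(29, 11, 3, 3)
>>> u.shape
(3, 13)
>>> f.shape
(29, 3)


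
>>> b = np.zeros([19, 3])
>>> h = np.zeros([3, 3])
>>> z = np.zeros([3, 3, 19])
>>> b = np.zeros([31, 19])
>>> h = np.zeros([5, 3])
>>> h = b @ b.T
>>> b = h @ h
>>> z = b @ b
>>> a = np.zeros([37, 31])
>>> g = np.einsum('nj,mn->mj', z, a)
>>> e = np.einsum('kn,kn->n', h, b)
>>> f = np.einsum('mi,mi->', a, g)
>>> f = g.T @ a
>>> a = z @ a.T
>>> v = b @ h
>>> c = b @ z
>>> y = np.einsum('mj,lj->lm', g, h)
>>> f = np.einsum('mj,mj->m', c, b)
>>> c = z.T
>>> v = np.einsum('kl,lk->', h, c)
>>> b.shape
(31, 31)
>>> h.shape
(31, 31)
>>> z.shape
(31, 31)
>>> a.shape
(31, 37)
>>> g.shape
(37, 31)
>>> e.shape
(31,)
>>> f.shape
(31,)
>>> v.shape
()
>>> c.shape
(31, 31)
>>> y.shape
(31, 37)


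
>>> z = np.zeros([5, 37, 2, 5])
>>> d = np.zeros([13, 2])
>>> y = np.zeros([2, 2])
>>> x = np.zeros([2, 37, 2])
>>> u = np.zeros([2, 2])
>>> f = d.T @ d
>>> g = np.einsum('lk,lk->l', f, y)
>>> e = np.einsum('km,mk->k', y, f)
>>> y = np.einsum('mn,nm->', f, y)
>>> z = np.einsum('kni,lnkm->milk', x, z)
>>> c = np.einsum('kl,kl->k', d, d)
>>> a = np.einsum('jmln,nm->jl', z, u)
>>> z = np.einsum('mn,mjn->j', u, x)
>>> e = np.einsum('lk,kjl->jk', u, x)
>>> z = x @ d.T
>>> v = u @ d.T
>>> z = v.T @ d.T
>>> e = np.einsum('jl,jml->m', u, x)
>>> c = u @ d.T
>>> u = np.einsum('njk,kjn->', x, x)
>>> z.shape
(13, 13)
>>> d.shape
(13, 2)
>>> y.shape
()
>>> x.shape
(2, 37, 2)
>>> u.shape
()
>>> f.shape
(2, 2)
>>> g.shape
(2,)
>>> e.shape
(37,)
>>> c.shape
(2, 13)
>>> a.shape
(5, 5)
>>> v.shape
(2, 13)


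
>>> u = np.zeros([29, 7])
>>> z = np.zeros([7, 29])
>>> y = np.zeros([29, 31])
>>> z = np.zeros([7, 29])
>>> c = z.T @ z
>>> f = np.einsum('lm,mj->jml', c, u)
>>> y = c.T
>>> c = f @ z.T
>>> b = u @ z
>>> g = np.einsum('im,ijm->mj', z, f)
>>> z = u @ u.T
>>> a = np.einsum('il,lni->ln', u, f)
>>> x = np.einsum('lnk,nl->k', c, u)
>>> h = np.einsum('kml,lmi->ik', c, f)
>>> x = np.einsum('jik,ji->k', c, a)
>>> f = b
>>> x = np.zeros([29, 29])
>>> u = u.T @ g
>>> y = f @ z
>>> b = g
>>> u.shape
(7, 29)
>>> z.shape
(29, 29)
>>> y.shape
(29, 29)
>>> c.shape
(7, 29, 7)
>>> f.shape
(29, 29)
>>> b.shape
(29, 29)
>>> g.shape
(29, 29)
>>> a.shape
(7, 29)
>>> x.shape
(29, 29)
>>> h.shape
(29, 7)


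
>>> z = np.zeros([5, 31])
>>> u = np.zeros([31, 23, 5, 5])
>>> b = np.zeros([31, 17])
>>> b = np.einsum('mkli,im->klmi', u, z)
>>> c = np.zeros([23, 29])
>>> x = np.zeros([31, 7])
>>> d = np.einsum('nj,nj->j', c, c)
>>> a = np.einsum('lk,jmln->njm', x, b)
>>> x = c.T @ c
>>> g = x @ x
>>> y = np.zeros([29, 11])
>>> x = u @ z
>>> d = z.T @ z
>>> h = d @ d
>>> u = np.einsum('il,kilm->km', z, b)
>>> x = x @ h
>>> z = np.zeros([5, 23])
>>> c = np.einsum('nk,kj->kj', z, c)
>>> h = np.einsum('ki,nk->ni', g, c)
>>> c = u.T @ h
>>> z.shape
(5, 23)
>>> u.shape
(23, 5)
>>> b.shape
(23, 5, 31, 5)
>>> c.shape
(5, 29)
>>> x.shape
(31, 23, 5, 31)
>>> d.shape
(31, 31)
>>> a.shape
(5, 23, 5)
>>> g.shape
(29, 29)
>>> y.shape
(29, 11)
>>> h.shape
(23, 29)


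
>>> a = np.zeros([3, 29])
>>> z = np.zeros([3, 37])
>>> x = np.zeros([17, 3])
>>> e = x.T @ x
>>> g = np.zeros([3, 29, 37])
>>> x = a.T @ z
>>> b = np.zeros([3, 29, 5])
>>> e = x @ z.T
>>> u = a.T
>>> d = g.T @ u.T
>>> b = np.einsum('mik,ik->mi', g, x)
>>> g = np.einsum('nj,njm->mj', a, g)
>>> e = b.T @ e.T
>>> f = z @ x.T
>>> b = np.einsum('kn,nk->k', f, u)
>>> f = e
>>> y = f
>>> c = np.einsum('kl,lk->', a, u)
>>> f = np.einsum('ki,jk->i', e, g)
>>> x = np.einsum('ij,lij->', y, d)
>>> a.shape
(3, 29)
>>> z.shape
(3, 37)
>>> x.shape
()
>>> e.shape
(29, 29)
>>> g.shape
(37, 29)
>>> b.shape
(3,)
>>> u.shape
(29, 3)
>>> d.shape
(37, 29, 29)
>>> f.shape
(29,)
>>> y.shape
(29, 29)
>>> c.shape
()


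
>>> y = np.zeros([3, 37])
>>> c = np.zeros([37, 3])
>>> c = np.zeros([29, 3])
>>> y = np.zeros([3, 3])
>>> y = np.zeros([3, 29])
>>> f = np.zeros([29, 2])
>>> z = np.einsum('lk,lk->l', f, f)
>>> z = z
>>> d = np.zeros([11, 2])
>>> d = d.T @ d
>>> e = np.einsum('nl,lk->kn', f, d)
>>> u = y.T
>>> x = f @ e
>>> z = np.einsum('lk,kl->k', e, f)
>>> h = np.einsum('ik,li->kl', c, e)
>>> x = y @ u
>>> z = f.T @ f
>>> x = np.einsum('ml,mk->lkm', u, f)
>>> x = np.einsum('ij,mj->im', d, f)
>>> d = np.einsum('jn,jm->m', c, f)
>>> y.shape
(3, 29)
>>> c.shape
(29, 3)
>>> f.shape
(29, 2)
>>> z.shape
(2, 2)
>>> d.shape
(2,)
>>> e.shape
(2, 29)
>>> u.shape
(29, 3)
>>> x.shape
(2, 29)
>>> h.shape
(3, 2)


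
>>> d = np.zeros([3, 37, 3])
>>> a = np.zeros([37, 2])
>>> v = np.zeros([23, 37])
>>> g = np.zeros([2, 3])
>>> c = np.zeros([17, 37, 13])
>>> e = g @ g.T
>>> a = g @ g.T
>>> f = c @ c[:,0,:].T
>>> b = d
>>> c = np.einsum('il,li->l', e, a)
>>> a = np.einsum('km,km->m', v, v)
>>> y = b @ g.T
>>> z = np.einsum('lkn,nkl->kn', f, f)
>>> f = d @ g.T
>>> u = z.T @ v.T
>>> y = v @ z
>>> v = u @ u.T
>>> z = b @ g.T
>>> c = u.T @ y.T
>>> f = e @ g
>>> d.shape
(3, 37, 3)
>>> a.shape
(37,)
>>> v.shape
(17, 17)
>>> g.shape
(2, 3)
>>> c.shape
(23, 23)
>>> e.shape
(2, 2)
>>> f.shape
(2, 3)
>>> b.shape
(3, 37, 3)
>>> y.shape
(23, 17)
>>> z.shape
(3, 37, 2)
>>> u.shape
(17, 23)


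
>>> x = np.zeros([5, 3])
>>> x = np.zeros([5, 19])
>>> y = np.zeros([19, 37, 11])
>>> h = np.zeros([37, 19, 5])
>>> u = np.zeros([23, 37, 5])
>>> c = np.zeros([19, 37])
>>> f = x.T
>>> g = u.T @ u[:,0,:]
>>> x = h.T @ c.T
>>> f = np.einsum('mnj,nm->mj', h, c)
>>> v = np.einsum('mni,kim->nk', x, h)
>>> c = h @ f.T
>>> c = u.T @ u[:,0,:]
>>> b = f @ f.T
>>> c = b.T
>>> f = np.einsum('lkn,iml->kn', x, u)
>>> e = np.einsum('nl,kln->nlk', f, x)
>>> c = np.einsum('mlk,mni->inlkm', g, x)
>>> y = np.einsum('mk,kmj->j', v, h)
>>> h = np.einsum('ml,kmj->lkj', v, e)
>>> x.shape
(5, 19, 19)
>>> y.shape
(5,)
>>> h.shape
(37, 19, 5)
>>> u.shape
(23, 37, 5)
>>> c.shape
(19, 19, 37, 5, 5)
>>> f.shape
(19, 19)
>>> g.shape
(5, 37, 5)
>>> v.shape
(19, 37)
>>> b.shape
(37, 37)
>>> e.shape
(19, 19, 5)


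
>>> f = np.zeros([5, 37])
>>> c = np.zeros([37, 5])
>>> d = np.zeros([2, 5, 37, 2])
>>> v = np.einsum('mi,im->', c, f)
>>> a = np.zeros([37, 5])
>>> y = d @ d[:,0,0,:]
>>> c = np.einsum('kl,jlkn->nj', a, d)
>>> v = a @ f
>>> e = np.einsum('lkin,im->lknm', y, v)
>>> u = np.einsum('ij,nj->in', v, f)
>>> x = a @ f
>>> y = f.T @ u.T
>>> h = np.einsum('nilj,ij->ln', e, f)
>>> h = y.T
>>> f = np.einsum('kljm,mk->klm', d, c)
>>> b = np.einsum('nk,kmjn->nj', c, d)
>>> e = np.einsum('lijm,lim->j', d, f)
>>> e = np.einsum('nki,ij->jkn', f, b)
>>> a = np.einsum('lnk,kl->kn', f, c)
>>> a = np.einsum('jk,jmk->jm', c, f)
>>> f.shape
(2, 5, 2)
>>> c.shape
(2, 2)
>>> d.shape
(2, 5, 37, 2)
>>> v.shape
(37, 37)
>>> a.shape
(2, 5)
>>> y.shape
(37, 37)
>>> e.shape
(37, 5, 2)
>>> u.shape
(37, 5)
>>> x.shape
(37, 37)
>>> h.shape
(37, 37)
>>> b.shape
(2, 37)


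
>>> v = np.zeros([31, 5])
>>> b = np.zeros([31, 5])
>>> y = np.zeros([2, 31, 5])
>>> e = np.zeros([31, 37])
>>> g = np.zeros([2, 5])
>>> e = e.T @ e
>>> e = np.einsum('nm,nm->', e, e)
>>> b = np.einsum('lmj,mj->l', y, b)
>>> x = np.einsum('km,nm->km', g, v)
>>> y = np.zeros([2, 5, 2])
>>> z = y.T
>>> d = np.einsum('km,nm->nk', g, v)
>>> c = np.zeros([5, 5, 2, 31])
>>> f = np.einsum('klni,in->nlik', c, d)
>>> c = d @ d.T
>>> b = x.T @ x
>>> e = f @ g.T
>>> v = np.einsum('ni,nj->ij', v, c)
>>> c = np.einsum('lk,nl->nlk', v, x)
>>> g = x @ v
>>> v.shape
(5, 31)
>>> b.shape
(5, 5)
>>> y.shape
(2, 5, 2)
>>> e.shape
(2, 5, 31, 2)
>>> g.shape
(2, 31)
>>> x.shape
(2, 5)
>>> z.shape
(2, 5, 2)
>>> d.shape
(31, 2)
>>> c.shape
(2, 5, 31)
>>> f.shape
(2, 5, 31, 5)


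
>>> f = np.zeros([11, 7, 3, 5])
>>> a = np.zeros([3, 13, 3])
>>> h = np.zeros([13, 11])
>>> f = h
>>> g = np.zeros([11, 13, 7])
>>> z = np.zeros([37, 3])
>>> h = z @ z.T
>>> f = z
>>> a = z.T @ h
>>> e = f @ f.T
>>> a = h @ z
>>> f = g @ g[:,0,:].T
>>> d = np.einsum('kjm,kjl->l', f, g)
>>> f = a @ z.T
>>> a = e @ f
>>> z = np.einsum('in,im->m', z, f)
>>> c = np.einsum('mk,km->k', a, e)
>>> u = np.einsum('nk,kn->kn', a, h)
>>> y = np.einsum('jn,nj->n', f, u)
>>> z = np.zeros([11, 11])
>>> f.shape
(37, 37)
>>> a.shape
(37, 37)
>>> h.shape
(37, 37)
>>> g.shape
(11, 13, 7)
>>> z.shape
(11, 11)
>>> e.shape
(37, 37)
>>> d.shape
(7,)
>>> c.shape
(37,)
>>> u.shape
(37, 37)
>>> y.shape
(37,)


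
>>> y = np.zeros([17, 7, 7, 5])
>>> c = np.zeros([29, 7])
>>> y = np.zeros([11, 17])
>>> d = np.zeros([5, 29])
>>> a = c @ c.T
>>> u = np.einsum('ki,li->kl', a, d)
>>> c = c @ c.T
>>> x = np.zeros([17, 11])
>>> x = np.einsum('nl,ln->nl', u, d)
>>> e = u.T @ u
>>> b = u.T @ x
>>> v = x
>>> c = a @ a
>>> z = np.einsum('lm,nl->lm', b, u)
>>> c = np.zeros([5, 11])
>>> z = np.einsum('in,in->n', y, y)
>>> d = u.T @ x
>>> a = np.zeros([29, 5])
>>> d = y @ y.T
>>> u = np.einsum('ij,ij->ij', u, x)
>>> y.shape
(11, 17)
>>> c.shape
(5, 11)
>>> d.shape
(11, 11)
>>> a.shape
(29, 5)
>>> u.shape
(29, 5)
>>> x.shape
(29, 5)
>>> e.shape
(5, 5)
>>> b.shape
(5, 5)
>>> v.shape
(29, 5)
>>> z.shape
(17,)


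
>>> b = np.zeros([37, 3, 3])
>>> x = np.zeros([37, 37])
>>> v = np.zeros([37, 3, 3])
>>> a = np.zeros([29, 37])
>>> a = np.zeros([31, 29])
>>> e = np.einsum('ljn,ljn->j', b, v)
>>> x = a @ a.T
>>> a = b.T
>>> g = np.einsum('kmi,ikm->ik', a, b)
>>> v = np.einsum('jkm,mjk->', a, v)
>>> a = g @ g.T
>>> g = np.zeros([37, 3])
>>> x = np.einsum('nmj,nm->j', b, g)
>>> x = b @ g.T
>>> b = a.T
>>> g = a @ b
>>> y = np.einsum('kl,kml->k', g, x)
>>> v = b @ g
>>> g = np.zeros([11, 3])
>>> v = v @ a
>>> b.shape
(37, 37)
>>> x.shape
(37, 3, 37)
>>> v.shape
(37, 37)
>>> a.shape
(37, 37)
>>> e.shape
(3,)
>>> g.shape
(11, 3)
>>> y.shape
(37,)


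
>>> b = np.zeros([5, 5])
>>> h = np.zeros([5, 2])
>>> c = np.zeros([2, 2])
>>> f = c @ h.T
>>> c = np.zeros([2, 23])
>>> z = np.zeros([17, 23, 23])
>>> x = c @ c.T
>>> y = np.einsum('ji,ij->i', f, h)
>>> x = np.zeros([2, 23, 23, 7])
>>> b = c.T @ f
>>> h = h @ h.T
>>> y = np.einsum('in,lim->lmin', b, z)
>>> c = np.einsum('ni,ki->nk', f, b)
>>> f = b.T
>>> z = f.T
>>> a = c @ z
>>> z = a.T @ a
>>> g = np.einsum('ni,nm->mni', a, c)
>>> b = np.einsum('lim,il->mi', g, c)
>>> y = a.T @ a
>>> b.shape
(5, 2)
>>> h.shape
(5, 5)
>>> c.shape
(2, 23)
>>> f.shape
(5, 23)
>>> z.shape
(5, 5)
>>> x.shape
(2, 23, 23, 7)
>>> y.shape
(5, 5)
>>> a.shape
(2, 5)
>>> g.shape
(23, 2, 5)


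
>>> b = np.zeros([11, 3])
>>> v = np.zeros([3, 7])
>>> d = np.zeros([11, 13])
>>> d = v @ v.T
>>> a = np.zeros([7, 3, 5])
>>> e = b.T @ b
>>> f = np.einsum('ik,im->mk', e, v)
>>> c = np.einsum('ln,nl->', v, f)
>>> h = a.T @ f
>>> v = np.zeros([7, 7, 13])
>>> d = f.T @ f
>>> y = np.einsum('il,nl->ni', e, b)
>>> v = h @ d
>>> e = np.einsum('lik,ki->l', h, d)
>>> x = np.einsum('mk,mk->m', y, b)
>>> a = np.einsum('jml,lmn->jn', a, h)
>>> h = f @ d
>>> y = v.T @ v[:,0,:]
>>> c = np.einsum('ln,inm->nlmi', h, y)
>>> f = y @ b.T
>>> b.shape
(11, 3)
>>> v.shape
(5, 3, 3)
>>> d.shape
(3, 3)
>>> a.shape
(7, 3)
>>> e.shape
(5,)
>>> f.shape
(3, 3, 11)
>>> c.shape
(3, 7, 3, 3)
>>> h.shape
(7, 3)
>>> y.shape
(3, 3, 3)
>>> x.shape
(11,)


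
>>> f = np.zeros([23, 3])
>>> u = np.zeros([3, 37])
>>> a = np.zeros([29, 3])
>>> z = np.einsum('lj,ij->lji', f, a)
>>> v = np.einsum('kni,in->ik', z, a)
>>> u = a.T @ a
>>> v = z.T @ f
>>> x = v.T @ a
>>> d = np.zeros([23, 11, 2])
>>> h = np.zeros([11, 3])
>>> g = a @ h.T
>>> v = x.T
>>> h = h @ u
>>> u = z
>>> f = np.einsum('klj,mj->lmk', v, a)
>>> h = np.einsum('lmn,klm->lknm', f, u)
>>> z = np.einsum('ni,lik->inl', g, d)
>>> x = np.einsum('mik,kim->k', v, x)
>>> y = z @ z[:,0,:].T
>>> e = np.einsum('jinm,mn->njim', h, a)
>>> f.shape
(3, 29, 3)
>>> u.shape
(23, 3, 29)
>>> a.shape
(29, 3)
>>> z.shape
(11, 29, 23)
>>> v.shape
(3, 3, 3)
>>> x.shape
(3,)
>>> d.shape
(23, 11, 2)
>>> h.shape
(3, 23, 3, 29)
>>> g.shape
(29, 11)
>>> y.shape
(11, 29, 11)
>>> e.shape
(3, 3, 23, 29)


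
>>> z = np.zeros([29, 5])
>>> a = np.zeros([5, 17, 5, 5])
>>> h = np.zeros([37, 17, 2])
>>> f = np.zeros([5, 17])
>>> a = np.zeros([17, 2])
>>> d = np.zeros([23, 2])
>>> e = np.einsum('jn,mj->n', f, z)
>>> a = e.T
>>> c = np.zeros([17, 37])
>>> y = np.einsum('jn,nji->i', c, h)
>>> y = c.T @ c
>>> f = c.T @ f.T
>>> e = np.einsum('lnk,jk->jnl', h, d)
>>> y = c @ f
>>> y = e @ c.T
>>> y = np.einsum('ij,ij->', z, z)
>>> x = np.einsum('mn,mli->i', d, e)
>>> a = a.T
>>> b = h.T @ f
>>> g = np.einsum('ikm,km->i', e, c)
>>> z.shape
(29, 5)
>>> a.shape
(17,)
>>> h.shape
(37, 17, 2)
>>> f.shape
(37, 5)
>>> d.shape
(23, 2)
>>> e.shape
(23, 17, 37)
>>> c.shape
(17, 37)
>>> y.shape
()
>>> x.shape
(37,)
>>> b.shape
(2, 17, 5)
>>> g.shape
(23,)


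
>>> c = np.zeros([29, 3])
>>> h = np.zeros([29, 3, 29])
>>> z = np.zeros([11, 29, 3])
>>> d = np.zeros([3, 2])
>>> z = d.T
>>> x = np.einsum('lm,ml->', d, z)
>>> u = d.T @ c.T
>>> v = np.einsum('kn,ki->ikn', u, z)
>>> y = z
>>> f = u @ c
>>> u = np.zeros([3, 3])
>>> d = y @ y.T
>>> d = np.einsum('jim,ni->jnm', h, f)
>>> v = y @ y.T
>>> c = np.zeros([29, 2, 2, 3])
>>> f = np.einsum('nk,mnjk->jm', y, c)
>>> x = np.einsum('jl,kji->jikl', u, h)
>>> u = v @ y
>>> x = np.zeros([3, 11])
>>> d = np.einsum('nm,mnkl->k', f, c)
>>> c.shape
(29, 2, 2, 3)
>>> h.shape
(29, 3, 29)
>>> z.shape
(2, 3)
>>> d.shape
(2,)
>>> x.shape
(3, 11)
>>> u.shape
(2, 3)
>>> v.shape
(2, 2)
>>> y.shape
(2, 3)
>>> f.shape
(2, 29)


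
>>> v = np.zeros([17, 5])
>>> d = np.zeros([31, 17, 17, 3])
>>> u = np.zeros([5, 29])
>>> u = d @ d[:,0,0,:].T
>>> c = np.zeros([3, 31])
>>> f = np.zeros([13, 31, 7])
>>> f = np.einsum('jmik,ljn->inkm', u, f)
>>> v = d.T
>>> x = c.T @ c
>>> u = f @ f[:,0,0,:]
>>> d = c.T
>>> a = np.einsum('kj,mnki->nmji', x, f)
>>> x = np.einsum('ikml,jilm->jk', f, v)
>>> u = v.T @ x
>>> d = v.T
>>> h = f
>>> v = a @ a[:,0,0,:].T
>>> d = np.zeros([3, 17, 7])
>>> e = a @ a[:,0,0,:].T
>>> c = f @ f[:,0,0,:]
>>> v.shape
(7, 17, 31, 7)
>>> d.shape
(3, 17, 7)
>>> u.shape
(31, 17, 17, 7)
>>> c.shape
(17, 7, 31, 17)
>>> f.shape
(17, 7, 31, 17)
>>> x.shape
(3, 7)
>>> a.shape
(7, 17, 31, 17)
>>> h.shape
(17, 7, 31, 17)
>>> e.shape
(7, 17, 31, 7)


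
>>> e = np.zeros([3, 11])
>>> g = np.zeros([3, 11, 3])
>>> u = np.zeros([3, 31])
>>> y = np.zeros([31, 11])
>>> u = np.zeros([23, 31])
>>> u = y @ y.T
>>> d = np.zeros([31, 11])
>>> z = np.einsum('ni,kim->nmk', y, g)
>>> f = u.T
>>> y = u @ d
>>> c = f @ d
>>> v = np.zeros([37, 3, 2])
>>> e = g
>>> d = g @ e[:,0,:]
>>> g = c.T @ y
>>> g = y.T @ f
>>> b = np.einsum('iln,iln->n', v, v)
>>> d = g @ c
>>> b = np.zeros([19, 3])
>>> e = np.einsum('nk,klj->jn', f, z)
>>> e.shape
(3, 31)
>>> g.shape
(11, 31)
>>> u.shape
(31, 31)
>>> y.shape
(31, 11)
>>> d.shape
(11, 11)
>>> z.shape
(31, 3, 3)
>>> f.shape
(31, 31)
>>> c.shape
(31, 11)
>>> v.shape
(37, 3, 2)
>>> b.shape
(19, 3)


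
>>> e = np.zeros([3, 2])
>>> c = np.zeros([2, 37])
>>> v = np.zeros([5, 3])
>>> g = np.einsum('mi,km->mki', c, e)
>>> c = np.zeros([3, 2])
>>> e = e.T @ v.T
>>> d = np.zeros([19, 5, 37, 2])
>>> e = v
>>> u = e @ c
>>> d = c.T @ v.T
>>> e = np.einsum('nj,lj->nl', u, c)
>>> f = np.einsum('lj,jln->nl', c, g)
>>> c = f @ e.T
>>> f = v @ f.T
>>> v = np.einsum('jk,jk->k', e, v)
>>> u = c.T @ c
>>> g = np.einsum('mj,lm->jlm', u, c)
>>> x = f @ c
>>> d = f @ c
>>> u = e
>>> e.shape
(5, 3)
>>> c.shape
(37, 5)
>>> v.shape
(3,)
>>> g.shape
(5, 37, 5)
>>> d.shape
(5, 5)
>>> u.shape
(5, 3)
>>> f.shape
(5, 37)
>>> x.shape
(5, 5)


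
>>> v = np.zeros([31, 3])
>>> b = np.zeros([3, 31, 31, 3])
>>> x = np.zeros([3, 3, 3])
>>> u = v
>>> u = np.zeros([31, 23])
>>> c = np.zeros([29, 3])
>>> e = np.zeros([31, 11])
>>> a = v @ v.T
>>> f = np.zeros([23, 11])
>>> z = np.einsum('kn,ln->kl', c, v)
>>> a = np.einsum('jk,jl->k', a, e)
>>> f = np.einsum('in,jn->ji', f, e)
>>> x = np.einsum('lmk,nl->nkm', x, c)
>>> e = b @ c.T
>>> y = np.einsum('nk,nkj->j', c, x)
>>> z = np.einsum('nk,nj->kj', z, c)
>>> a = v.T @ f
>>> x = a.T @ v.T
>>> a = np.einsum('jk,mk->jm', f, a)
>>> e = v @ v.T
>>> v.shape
(31, 3)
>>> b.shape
(3, 31, 31, 3)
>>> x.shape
(23, 31)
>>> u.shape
(31, 23)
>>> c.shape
(29, 3)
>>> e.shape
(31, 31)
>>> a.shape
(31, 3)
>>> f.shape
(31, 23)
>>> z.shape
(31, 3)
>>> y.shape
(3,)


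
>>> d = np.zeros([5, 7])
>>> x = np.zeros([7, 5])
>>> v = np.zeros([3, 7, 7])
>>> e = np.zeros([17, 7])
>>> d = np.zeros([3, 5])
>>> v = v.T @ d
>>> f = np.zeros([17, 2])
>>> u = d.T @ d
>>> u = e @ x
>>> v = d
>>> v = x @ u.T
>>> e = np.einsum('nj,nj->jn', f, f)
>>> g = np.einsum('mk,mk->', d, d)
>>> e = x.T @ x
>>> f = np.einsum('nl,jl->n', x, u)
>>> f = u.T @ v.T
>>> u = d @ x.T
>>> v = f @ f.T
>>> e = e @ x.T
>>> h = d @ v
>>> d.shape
(3, 5)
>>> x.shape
(7, 5)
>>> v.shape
(5, 5)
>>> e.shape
(5, 7)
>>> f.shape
(5, 7)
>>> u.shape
(3, 7)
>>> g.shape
()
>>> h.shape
(3, 5)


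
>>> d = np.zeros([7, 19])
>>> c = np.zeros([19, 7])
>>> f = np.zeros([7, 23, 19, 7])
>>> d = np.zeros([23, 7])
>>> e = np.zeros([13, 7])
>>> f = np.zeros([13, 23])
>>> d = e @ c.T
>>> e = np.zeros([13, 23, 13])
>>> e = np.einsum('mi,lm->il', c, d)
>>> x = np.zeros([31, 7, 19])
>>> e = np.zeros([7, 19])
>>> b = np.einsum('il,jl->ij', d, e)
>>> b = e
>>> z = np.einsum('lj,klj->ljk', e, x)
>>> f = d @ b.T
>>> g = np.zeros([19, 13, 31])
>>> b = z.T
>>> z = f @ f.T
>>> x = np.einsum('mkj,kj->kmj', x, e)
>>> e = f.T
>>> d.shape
(13, 19)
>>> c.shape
(19, 7)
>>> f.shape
(13, 7)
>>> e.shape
(7, 13)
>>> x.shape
(7, 31, 19)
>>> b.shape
(31, 19, 7)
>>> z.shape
(13, 13)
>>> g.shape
(19, 13, 31)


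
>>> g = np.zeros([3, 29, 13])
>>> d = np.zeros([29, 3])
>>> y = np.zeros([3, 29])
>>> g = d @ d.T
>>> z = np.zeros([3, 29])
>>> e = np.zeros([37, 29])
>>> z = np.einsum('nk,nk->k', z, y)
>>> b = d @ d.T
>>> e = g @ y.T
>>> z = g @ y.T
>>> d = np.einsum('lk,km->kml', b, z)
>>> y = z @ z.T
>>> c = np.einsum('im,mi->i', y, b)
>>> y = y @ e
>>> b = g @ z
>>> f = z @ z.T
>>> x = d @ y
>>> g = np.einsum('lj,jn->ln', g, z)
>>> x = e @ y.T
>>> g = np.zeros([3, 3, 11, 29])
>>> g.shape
(3, 3, 11, 29)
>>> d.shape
(29, 3, 29)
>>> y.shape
(29, 3)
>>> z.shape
(29, 3)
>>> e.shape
(29, 3)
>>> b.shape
(29, 3)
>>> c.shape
(29,)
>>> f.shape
(29, 29)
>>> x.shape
(29, 29)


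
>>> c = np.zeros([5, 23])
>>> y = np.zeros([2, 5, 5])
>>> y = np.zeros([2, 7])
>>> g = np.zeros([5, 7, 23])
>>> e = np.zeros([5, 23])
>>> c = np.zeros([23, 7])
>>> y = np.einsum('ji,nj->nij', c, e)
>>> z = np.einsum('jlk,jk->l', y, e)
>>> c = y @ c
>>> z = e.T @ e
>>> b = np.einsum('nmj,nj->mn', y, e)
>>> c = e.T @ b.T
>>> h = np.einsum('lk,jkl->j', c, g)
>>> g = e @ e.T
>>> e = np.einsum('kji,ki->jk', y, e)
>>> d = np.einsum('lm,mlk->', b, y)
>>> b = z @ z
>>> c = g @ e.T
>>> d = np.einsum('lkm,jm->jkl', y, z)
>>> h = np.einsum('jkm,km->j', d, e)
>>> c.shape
(5, 7)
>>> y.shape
(5, 7, 23)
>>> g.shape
(5, 5)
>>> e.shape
(7, 5)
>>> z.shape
(23, 23)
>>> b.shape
(23, 23)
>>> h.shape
(23,)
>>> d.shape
(23, 7, 5)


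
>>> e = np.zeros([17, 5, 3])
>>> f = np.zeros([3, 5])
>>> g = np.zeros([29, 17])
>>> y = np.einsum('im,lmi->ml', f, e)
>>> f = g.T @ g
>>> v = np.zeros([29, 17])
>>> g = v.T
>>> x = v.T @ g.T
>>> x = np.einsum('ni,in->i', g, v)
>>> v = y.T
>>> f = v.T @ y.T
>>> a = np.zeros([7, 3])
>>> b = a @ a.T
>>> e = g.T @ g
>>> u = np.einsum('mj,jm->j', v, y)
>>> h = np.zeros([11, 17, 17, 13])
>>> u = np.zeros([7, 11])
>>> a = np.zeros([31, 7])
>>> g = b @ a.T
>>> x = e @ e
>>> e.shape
(29, 29)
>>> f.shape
(5, 5)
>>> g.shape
(7, 31)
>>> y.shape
(5, 17)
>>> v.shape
(17, 5)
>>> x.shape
(29, 29)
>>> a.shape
(31, 7)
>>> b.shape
(7, 7)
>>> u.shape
(7, 11)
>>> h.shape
(11, 17, 17, 13)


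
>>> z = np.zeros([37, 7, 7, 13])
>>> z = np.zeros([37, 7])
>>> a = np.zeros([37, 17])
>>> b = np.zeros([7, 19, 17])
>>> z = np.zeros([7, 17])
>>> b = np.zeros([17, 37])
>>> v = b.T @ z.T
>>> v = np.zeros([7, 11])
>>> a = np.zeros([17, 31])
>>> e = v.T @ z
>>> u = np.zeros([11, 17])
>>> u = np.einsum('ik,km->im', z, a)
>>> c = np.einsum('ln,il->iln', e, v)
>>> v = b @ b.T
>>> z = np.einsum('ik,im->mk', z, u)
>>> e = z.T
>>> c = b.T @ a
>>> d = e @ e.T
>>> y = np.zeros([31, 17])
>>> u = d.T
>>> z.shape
(31, 17)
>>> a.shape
(17, 31)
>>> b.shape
(17, 37)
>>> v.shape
(17, 17)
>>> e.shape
(17, 31)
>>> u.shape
(17, 17)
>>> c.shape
(37, 31)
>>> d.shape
(17, 17)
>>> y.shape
(31, 17)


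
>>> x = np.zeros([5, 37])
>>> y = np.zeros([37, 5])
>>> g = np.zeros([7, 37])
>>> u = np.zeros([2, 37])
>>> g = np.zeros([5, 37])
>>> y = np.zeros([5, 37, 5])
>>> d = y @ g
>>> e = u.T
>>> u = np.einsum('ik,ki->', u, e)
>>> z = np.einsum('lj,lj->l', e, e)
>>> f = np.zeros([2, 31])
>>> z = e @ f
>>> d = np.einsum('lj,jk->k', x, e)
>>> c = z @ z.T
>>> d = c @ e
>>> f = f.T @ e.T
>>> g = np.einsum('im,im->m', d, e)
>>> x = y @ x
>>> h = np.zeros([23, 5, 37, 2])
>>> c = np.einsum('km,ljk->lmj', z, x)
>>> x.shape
(5, 37, 37)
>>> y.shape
(5, 37, 5)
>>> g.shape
(2,)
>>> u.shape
()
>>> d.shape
(37, 2)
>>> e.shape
(37, 2)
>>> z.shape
(37, 31)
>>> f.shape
(31, 37)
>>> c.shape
(5, 31, 37)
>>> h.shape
(23, 5, 37, 2)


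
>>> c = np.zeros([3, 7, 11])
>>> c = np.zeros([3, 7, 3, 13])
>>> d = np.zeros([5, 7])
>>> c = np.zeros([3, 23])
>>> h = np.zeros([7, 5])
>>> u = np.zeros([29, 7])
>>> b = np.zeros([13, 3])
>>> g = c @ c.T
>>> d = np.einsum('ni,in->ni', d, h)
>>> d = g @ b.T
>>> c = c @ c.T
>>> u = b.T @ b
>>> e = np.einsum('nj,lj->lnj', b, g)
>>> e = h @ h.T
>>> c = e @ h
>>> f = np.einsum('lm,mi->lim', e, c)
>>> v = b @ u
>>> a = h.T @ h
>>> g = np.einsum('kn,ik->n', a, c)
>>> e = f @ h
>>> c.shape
(7, 5)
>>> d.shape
(3, 13)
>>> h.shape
(7, 5)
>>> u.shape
(3, 3)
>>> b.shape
(13, 3)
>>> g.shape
(5,)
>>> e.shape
(7, 5, 5)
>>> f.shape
(7, 5, 7)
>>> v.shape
(13, 3)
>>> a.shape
(5, 5)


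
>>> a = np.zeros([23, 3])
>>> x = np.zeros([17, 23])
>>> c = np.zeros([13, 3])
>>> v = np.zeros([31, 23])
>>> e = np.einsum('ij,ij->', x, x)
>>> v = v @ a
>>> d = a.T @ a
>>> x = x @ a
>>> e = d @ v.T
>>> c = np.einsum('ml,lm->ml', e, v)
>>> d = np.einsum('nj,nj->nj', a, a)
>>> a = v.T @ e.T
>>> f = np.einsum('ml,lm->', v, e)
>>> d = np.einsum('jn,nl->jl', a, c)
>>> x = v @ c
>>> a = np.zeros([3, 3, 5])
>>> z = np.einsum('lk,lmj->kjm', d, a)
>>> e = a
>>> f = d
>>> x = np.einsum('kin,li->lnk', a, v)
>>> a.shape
(3, 3, 5)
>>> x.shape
(31, 5, 3)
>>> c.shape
(3, 31)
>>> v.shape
(31, 3)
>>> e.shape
(3, 3, 5)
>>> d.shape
(3, 31)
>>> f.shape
(3, 31)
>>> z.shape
(31, 5, 3)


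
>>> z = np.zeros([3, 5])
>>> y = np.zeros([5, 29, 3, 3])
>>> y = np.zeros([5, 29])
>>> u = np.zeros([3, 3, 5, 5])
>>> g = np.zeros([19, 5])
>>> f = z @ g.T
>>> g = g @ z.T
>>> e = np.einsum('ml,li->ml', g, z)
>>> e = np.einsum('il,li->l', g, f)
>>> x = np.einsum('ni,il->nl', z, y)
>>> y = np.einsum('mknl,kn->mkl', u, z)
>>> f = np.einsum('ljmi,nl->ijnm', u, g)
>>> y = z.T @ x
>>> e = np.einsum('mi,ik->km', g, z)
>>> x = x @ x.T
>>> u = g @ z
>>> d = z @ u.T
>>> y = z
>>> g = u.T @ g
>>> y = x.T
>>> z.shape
(3, 5)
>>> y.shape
(3, 3)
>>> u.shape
(19, 5)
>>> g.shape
(5, 3)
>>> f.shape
(5, 3, 19, 5)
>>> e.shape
(5, 19)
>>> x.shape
(3, 3)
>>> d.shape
(3, 19)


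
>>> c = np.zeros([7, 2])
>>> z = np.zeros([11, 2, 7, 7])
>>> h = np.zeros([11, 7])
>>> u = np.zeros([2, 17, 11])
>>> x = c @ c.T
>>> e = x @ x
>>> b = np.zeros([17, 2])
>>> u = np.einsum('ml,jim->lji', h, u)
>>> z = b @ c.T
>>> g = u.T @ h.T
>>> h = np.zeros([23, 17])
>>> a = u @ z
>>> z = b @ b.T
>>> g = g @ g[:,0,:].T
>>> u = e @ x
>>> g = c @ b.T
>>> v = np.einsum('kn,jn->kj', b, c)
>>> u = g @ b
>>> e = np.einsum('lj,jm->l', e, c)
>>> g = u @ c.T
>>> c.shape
(7, 2)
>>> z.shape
(17, 17)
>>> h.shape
(23, 17)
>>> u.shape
(7, 2)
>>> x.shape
(7, 7)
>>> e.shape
(7,)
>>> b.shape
(17, 2)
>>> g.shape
(7, 7)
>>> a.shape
(7, 2, 7)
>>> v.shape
(17, 7)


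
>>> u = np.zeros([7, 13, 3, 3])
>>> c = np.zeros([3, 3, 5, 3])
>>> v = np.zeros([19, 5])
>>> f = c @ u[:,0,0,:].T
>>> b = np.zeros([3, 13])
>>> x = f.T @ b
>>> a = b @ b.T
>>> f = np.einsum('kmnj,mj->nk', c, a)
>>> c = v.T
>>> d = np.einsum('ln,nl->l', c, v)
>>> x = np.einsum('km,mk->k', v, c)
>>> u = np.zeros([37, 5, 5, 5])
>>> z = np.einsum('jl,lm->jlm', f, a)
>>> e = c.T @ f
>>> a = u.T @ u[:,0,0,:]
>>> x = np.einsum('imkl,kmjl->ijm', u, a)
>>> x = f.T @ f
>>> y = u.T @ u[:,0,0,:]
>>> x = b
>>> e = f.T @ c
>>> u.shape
(37, 5, 5, 5)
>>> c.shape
(5, 19)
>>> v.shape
(19, 5)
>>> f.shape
(5, 3)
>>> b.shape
(3, 13)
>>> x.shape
(3, 13)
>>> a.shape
(5, 5, 5, 5)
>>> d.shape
(5,)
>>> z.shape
(5, 3, 3)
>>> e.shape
(3, 19)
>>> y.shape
(5, 5, 5, 5)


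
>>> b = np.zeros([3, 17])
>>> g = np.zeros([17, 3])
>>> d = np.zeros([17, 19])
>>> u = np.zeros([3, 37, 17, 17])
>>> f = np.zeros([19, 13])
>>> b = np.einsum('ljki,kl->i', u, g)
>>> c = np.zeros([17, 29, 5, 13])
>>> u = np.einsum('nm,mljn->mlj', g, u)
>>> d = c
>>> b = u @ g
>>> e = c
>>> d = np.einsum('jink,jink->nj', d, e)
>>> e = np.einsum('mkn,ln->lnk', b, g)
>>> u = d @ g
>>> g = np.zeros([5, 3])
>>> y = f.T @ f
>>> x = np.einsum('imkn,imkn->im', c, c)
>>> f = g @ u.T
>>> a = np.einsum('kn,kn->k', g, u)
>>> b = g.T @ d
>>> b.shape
(3, 17)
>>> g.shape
(5, 3)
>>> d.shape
(5, 17)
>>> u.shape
(5, 3)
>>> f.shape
(5, 5)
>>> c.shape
(17, 29, 5, 13)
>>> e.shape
(17, 3, 37)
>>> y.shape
(13, 13)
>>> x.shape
(17, 29)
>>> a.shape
(5,)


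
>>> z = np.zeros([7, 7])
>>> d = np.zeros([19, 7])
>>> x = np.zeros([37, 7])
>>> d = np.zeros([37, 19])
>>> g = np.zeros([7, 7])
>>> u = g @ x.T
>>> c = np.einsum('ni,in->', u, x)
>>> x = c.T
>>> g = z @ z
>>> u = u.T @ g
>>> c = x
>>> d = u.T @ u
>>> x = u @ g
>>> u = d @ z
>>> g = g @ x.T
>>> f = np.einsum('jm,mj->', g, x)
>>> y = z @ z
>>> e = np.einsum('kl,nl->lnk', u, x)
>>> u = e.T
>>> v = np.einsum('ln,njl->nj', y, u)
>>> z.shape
(7, 7)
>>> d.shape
(7, 7)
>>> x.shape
(37, 7)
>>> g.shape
(7, 37)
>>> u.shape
(7, 37, 7)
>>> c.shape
()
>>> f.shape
()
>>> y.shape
(7, 7)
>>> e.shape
(7, 37, 7)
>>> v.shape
(7, 37)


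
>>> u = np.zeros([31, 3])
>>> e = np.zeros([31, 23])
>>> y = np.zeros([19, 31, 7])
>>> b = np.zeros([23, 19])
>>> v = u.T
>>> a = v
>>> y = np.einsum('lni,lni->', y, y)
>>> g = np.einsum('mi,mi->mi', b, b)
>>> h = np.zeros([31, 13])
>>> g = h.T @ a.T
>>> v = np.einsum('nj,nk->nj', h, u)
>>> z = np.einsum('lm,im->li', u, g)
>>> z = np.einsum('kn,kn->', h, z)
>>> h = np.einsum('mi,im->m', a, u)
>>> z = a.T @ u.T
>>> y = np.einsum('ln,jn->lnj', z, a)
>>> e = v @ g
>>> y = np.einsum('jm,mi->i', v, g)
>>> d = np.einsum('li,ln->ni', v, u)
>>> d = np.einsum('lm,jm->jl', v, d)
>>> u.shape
(31, 3)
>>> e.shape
(31, 3)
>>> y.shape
(3,)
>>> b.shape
(23, 19)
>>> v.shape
(31, 13)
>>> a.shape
(3, 31)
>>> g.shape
(13, 3)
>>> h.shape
(3,)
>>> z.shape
(31, 31)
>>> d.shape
(3, 31)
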